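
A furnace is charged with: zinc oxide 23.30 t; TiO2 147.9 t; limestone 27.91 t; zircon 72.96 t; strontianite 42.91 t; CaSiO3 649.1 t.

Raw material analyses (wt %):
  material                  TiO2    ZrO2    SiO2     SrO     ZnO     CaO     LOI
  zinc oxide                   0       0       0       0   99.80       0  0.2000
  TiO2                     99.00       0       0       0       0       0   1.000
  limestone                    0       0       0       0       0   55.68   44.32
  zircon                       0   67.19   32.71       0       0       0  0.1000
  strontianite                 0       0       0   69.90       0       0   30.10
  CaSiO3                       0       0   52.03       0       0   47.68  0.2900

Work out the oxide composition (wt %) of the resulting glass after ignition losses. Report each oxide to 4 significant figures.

Mid-chain values appear, with 4-significant-digit rounding, when written out; all internal work carries full float precision all the way through. Exactly one rounding is applied to each reported result — all derived quantities (six oxide percentages, totals, the yield, ignition loss, glass mass) are computed from the batch weights at 935.3 t of glass at full float precision, as written in question or answer.
What the batch supplies per oxide:
  TiO2: 147.9·0.9900 = 146.4 t
  ZrO2: 72.96·0.6719 = 49.02 t
  SiO2: 72.96·0.3271 + 649.1·0.5203 = 361.6 t
  SrO: 42.91·0.6990 = 29.99 t
  ZnO: 23.30·0.9980 = 23.25 t
  CaO: 27.91·0.5568 + 649.1·0.4768 = 325.0 t
LOI: 23.30·0.002000 + 147.9·0.01000 + 27.91·0.4432 + 72.96·0.001000 + 42.91·0.3010 + 649.1·0.002900 = 28.77 t
Glass = total batch minus LOI = 964.1 − 28.77 = 935.3 t (= Σ oxide masses)
percent share: oxide ÷ glass, ×100

Glass mass = 935.3 t (batch 964.1 − LOI 28.77).
Composition: TiO2 15.65%, ZrO2 5.241%, SiO2 38.66%, SrO 3.207%, ZnO 2.486%, CaO 34.75%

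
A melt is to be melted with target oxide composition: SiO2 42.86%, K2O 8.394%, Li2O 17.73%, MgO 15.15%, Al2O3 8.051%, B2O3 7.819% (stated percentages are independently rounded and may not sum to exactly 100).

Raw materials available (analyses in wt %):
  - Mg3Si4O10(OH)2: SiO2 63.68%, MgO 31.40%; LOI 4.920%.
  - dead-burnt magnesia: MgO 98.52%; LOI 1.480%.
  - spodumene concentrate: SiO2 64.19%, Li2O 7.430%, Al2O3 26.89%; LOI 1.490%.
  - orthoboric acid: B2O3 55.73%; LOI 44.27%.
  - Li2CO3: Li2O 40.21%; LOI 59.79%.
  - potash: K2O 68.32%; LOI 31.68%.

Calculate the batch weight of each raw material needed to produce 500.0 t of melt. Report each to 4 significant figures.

Mid-chain values appear, rounded to 4 significant figures, within the worked lines — full float precision is carried in all steps; a single rounding finalizes each reported figure — the derived quantities (totals, ignition loss, the six compositions, glass mass, yield) are recomputed using the weight values at 500.0 t of glass in full precision, as quoted within the problem or the answer.
Oxide mass targets, per 500.0 t melt:
  SiO2: 42.86% × 500.0 = 214.3 t
  K2O: 8.394% × 500.0 = 41.97 t
  Li2O: 17.73% × 500.0 = 88.65 t
  MgO: 15.15% × 500.0 = 75.75 t
  Al2O3: 8.051% × 500.0 = 40.26 t
  B2O3: 7.819% × 500.0 = 39.10 t
A balance pass over the oxides, applying the batch weights above, versus the basis set out (sum by sum, the targets are met inside rounding margins):
  SiO2: 185.6·0.6368 + 149.7·0.6419 = 214.3 t (target 214.3 t)
  K2O: 61.43·0.6832 = 41.97 t (target 41.97 t)
  Li2O: 149.7·0.07430 + 192.8·0.4021 = 88.65 t (target 88.65 t)
  MgO: 185.6·0.3140 + 17.73·0.9852 = 75.75 t (target 75.75 t)
  Al2O3: 149.7·0.2689 = 40.25 t (target 40.26 t)
  B2O3: 70.15·0.5573 = 39.09 t (target 39.10 t)
The glass-mass cross-check: whole batch net of LOI = 500.0 t (the Σ of target masses is 500.0 t; the stated basis being 500.0 t — a pure rounding effect).
Summing the batch: Σ batch = 677.4 t; LOI removed, Σ of batch·LOI: 177.4 t; as yield: glass ÷ batch → 73.81%.

Batch per 500.0 t melt:
  Mg3Si4O10(OH)2: 185.6 t
  dead-burnt magnesia: 17.73 t
  spodumene concentrate: 149.7 t
  orthoboric acid: 70.15 t
  Li2CO3: 192.8 t
  potash: 61.43 t
Total batch = 677.4 t; LOI loss = 177.4 t; yield = 73.81%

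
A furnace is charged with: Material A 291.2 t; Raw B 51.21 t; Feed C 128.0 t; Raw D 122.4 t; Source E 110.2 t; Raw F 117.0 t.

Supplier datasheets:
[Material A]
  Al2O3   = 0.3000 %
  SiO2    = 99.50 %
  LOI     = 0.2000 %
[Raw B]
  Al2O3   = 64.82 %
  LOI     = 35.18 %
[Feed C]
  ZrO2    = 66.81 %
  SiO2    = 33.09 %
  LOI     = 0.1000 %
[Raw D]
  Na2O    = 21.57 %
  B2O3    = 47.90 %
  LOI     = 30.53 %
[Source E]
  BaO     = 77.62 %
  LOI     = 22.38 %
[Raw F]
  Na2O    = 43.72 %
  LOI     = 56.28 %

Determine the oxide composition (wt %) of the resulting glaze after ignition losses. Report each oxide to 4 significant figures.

Glass mass = 673.4 t (batch 820.0 − LOI 146.6).
Composition: Na2O 11.52%, BaO 12.70%, B2O3 8.706%, Al2O3 5.059%, ZrO2 12.70%, SiO2 49.32%

The intermediate values appear rounded to 4 significant figures on the page; the working math holds exact precision through the solve; every reported figure undergoes a single rounding; the derived quantities (six oxide percentages, net glass mass, yield, totals, LOI) are re-derived at full precision from the batch weights at 673.4 t of glass, precisely as stated by the question or the answer.
Per-oxide mass from batch:
  Na2O: 122.4·0.2157 + 117.0·0.4372 = 77.55 t
  BaO: 110.2·0.7762 = 85.54 t
  B2O3: 122.4·0.4790 = 58.63 t
  Al2O3: 291.2·0.003000 + 51.21·0.6482 = 34.07 t
  ZrO2: 128.0·0.6681 = 85.52 t
  SiO2: 291.2·0.9950 + 128.0·0.3309 = 332.1 t
LOI: 291.2·0.002000 + 51.21·0.3518 + 128.0·0.001000 + 122.4·0.3053 + 110.2·0.2238 + 117.0·0.5628 = 146.6 t
Glass mass = batch − LOI = 820.0 − 146.6 = 673.4 t (matching Σ of the oxides)
percent share: oxide ÷ glass, ×100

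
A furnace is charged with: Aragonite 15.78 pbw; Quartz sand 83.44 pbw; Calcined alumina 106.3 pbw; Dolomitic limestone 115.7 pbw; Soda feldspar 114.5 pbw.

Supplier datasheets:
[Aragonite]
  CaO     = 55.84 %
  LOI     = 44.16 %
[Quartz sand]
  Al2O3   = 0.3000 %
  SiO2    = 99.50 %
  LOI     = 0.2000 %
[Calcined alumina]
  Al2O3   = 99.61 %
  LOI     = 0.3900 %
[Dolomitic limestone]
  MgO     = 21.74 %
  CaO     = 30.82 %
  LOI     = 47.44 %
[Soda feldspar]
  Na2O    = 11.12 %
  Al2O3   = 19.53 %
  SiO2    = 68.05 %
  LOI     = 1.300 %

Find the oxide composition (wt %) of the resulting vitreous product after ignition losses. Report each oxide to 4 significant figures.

The working math maintains full precision in every operation — working values are printed rounded off to 4 significant figures in the working. Every reported number is rounded exactly once; all derived quantities (the five compositions, glass mass, ignition loss, the totals, the yield) are recomputed using the weight values at 371.8 pbw of glass in full float precision, as set out in question or answer.
Per-oxide mass from batch:
  MgO: 115.7·0.2174 = 25.15 pbw
  CaO: 15.78·0.5584 + 115.7·0.3082 = 44.47 pbw
  Na2O: 114.5·0.1112 = 12.73 pbw
  Al2O3: 83.44·0.003000 + 106.3·0.9961 + 114.5·0.1953 = 128.5 pbw
  SiO2: 83.44·0.9950 + 114.5·0.6805 = 160.9 pbw
LOI: 15.78·0.4416 + 83.44·0.002000 + 106.3·0.003900 + 115.7·0.4744 + 114.5·0.01300 = 63.93 pbw
Net of LOI, the glass mass = 435.7 − 63.93 = 371.8 pbw (matching Σ of the oxides)
wt % = oxide mass / glass mass × 100

Glass mass = 371.8 pbw (batch 435.7 − LOI 63.93).
Composition: MgO 6.765%, CaO 11.96%, Na2O 3.425%, Al2O3 34.56%, SiO2 43.29%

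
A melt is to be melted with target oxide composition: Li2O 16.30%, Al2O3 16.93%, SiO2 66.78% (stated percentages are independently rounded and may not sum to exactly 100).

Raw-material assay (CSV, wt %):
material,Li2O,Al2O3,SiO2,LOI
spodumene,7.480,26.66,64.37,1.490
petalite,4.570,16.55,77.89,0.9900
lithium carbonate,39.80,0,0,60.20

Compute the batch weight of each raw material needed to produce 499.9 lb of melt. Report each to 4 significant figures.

Batch per 499.9 lb melt:
  spodumene: 105.5 lb
  petalite: 341.4 lb
  lithium carbonate: 145.7 lb
Total batch = 592.6 lb; LOI loss = 92.66 lb; yield = 84.36%

Intermediates are printed (rounded to 4 significant figures) when written out. The whole derivation carries full float precision end to end — every reported number carries a single rounding; the derived quantities, which include the totals, ignition loss, three oxide percentages, net glass mass, yield, are rebuilt in full precision, as given in problem or answer, from the batch weights at 499.9 lb of glass.
Per-oxide target masses for 499.9 lb melt:
  Li2O: 16.30% × 499.9 = 81.48 lb
  Al2O3: 16.93% × 499.9 = 84.63 lb
  SiO2: 66.78% × 499.9 = 333.8 lb
Per-oxide balance check working from each reported weight, under the basis named above (every target is met by its sum net of answer rounding effects):
  Li2O: 105.5·0.07480 + 341.4·0.04570 + 145.7·0.3980 = 81.48 lb (target 81.48 lb)
  Al2O3: 105.5·0.2666 + 341.4·0.1655 = 84.63 lb (target 84.63 lb)
  SiO2: 105.5·0.6437 + 341.4·0.7789 = 333.8 lb (target 333.8 lb)
Glass-mass closure: net batch after ignition = 499.9 lb (the Σ of target masses is 499.9 lb; against the stated basis, 499.9 lb — any gap is answer rounding).
Adding the batch up: Σ batch = 592.6 lb; Σ batch·LOI gives LOI loss = 92.66 lb; glass ÷ batch gives a yield of 84.36%.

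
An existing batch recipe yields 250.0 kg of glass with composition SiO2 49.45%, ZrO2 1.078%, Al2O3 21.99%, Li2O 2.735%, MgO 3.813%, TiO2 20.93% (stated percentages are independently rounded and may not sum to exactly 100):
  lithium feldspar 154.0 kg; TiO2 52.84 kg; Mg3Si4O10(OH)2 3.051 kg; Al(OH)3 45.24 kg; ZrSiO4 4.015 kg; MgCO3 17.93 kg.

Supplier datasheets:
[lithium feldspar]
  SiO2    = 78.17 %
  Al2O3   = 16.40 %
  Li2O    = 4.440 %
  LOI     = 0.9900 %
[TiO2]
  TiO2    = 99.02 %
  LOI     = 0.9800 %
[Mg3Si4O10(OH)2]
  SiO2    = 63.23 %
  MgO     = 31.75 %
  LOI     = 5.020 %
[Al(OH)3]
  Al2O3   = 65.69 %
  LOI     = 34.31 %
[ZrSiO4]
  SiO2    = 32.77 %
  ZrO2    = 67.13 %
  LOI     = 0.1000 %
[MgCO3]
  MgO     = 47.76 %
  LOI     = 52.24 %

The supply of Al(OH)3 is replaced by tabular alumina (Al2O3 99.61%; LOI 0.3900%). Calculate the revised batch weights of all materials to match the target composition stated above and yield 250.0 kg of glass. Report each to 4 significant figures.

Revised batch per 250.0 kg glass:
  lithium feldspar: 154.0 kg
  TiO2: 52.84 kg
  Mg3Si4O10(OH)2: 3.051 kg
  tabular alumina: 29.84 kg
  ZrSiO4: 4.015 kg
  MgCO3: 17.93 kg
Total batch = 261.7 kg; LOI loss = 11.68 kg

Intermediates are rounded to 4 significant digits when quoted — all internal work maintains full precision through the solve — a single rounding finalizes every reported figure. All derived quantities, including glass mass, six oxide percentages, the yield, ignition loss, totals, are carried from the weighed amounts per 250.0 kg of glass in full precision exactly as shown in either problem or answer.
Target oxide masses per 250.0 kg glass:
  SiO2: 49.45% × 250.0 = 123.6 kg
  ZrO2: 1.078% × 250.0 = 2.695 kg
  Al2O3: 21.99% × 250.0 = 54.98 kg
  Li2O: 2.735% × 250.0 = 6.838 kg
  MgO: 3.813% × 250.0 = 9.532 kg
  TiO2: 20.93% × 250.0 = 52.32 kg
Verifying the oxide balance given the weights on record, relative to the basis at hand (sum by sum, the targets are met exact up to rounding of places):
  SiO2: 154.0·0.7817 + 3.051·0.6323 + 4.015·0.3277 = 123.6 kg (target 123.6 kg)
  ZrO2: 4.015·0.6713 = 2.695 kg (target 2.695 kg)
  Al2O3: 154.0·0.1640 + 29.84·0.9961 = 54.98 kg (target 54.98 kg)
  Li2O: 154.0·0.04440 = 6.838 kg (target 6.838 kg)
  MgO: 3.051·0.3175 + 17.93·0.4776 = 9.532 kg (target 9.532 kg)
  TiO2: 52.84·0.9902 = 52.32 kg (target 52.32 kg)
Glass-mass bookkeeping: total charge less LOI = 250.0 kg (summing oxide targets gives 250.0 kg; the stated basis being 250.0 kg — gaps are rounding artifacts).
Batch grand total — Σ batch = 261.7 kg; the LOI term Σ batch·LOI equals 11.68 kg; glass ÷ batch gives a yield of 95.54%.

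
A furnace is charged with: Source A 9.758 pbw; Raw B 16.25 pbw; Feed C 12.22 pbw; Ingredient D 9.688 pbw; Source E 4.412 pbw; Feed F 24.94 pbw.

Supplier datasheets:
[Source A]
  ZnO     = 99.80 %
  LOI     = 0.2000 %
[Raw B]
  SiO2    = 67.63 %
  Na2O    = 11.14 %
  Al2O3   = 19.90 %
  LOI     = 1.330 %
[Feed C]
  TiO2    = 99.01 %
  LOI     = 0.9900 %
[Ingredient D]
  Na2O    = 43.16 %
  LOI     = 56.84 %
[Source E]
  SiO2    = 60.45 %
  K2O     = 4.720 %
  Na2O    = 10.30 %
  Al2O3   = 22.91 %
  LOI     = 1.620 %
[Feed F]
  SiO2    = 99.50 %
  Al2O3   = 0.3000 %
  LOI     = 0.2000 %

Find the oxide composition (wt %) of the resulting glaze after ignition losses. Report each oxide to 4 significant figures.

Glass mass = 71.28 pbw (batch 77.27 − LOI 5.985).
Composition: SiO2 53.97%, TiO2 16.97%, K2O 0.2921%, ZnO 13.66%, Na2O 9.043%, Al2O3 6.059%

The working math runs at full float precision in every operation — the intermediate values are shown with 4-significant-figure rounding within the worked lines; every reported result receives exactly one rounding. The derived quantities are recomputed at exact precision (yield, totals, ignition loss, glass mass, six oxide percentages) starting from the weights per 71.28 pbw of glass as written in the question or the answer.
Per-oxide mass from batch:
  SiO2: 16.25·0.6763 + 4.412·0.6045 + 24.94·0.9950 = 38.47 pbw
  TiO2: 12.22·0.9901 = 12.10 pbw
  K2O: 4.412·0.04720 = 0.2082 pbw
  ZnO: 9.758·0.9980 = 9.738 pbw
  Na2O: 16.25·0.1114 + 9.688·0.4316 + 4.412·0.1030 = 6.446 pbw
  Al2O3: 16.25·0.1990 + 4.412·0.2291 + 24.94·0.003000 = 4.319 pbw
LOI: 9.758·0.002000 + 16.25·0.01330 + 12.22·0.009900 + 9.688·0.5684 + 4.412·0.01620 + 24.94·0.002000 = 5.985 pbw
batch − LOI leaves glass = 77.27 − 5.985 = 71.28 pbw (consistent with Σ oxide mass)
percent share: oxide ÷ glass, ×100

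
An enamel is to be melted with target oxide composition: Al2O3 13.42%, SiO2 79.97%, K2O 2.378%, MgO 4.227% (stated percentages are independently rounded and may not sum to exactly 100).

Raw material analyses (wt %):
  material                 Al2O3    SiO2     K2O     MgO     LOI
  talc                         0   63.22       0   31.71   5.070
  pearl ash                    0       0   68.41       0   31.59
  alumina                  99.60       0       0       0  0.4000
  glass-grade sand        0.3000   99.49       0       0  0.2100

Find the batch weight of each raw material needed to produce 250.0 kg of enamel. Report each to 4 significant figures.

Each numeric step maintains exact precision all the way through — intermediates are displayed rounded to 4 significant digits when written out — every reported value is rounded once only — derived quantities are re-derived from the batch weights at 250.0 kg of glass at full precision (net glass mass, the yield, totals, LOI, four oxide percentages) as given in the problem or answer text.
Target oxide masses per 250.0 kg enamel:
  Al2O3: 13.42% × 250.0 = 33.55 kg
  SiO2: 79.97% × 250.0 = 199.9 kg
  K2O: 2.378% × 250.0 = 5.945 kg
  MgO: 4.227% × 250.0 = 10.57 kg
Checking each oxide sum per the reported batch figures, for the quoted basis mass (target by target, the sums agree exact up to rounding of places):
  Al2O3: 33.14·0.9960 + 179.8·0.003000 = 33.55 kg (target 33.55 kg)
  SiO2: 33.33·0.6322 + 179.8·0.9949 = 200.0 kg (target 199.9 kg)
  K2O: 8.690·0.6841 = 5.945 kg (target 5.945 kg)
  MgO: 33.33·0.3171 = 10.57 kg (target 10.57 kg)
Glass-mass bookkeeping: batch Σ − ignition loss = 250.0 kg (the Σ of target masses is 250.0 kg; with the basis standing at 250.0 kg — deltas are rounding alone).
Batch grand total — Σ batch = 255.0 kg; LOI loss = Σ batch·LOI = 4.945 kg; yield = glass ÷ total batch = 98.06%.

Batch per 250.0 kg enamel:
  talc: 33.33 kg
  pearl ash: 8.690 kg
  alumina: 33.14 kg
  glass-grade sand: 179.8 kg
Total batch = 255.0 kg; LOI loss = 4.945 kg; yield = 98.06%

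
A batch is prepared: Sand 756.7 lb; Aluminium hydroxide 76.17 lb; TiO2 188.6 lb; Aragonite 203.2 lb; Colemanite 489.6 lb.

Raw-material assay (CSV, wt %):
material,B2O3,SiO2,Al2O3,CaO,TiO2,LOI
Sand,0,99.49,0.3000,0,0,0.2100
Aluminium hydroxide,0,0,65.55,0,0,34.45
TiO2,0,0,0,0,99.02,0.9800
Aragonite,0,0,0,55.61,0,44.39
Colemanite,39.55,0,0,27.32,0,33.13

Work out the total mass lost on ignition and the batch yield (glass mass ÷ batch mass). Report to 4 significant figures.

Each numeric step runs at exact precision at each step; in-progress results appear (rounded to 4 significant figures) as written — each reported value sees exactly one rounding. Derived quantities, which include the yield, glass mass, five oxide percentages, totals, LOI, are re-derived in full float precision, as quoted within the question or the answer, using the weight values per 1432 lb of glass.
LOI of each material in turn:
  Sand: 756.7 × 0.002100 = 1.589 lb
  Aluminium hydroxide: 76.17 × 0.3445 = 26.24 lb
  TiO2: 188.6 × 0.009800 = 1.848 lb
  Aragonite: 203.2 × 0.4439 = 90.20 lb
  Colemanite: 489.6 × 0.3313 = 162.2 lb
Total LOI = 282.1 lb
Glass = batch − LOI = 1714 − 282.1 = 1432 lb

LOI loss = 282.1 lb; glass = 1432 lb; yield = 83.55%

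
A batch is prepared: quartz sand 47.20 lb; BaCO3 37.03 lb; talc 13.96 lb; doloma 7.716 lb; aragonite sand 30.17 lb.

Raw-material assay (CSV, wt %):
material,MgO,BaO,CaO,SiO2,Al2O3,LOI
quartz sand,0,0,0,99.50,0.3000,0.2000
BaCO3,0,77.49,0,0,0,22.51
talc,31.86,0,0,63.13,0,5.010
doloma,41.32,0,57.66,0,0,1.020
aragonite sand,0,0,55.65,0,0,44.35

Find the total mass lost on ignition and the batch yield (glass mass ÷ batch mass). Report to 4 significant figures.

LOI loss = 22.59 lb; glass = 113.5 lb; yield = 83.40%

The working math holds full precision from start to finish; values along the way are rounded to four significant figures wherever printed. A single rounding finalizes every reported number — the derived quantities (the yield, ignition loss, the five compositions, totals, glass mass) are carried in full float precision starting from the weights on 113.5 lb of glass precisely as stated by either problem or answer.
LOI of each material in turn:
  quartz sand: 47.20 × 0.002000 = 0.09440 lb
  BaCO3: 37.03 × 0.2251 = 8.335 lb
  talc: 13.96 × 0.05010 = 0.6994 lb
  doloma: 7.716 × 0.01020 = 0.07870 lb
  aragonite sand: 30.17 × 0.4435 = 13.38 lb
Total LOI = 22.59 lb
Glass = batch − LOI = 136.1 − 22.59 = 113.5 lb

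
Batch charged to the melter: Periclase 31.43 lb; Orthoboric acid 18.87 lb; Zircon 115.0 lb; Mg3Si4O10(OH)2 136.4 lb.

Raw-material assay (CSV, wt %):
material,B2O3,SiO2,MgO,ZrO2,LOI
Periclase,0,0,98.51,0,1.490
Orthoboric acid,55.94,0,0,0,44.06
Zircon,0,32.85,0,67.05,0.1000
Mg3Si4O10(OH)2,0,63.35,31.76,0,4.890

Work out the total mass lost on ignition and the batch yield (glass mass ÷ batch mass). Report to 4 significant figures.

The whole derivation keeps exact precision from start to finish; in-progress results appear rounded off to 4 significant figures at each printed step; each reported value receives exactly one rounding; all derived quantities are computed in exact precision (LOI, glass mass, totals, four oxide percentages, the yield) from the weighed amounts for 286.1 lb of glass as set out in problem or answer.
Ignition loss by material:
  Periclase: 31.43 × 0.01490 = 0.4683 lb
  Orthoboric acid: 18.87 × 0.4406 = 8.314 lb
  Zircon: 115.0 × 0.001000 = 0.1150 lb
  Mg3Si4O10(OH)2: 136.4 × 0.04890 = 6.670 lb
Total LOI = 15.57 lb
Glass = batch − LOI = 301.7 − 15.57 = 286.1 lb

LOI loss = 15.57 lb; glass = 286.1 lb; yield = 94.84%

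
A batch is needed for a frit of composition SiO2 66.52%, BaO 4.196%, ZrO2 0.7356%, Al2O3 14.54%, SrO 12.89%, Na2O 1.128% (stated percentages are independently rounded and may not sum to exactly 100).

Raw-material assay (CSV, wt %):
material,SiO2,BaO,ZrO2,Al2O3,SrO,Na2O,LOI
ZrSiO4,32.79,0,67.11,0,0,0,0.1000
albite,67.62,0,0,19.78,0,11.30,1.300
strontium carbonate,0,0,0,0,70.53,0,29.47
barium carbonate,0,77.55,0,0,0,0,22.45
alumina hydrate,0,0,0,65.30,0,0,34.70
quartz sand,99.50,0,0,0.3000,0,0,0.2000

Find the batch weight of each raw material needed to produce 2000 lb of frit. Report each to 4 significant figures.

Batch per 2000 lb frit:
  ZrSiO4: 21.92 lb
  albite: 199.6 lb
  strontium carbonate: 365.5 lb
  barium carbonate: 108.2 lb
  alumina hydrate: 379.4 lb
  quartz sand: 1194 lb
Total batch = 2269 lb; LOI loss = 268.7 lb; yield = 88.16%

The whole derivation keeps full float precision at each step. The intermediate values are printed (rounded to 4 significant figures) when written out; every reported result is rounded only once. Derived quantities are recomputed at full float precision (the totals, six oxide percentages, LOI, glass mass, yield) starting from the weights per 2000 lb of glass as quoted within the problem or answer text.
The oxide mass targets at 2000 lb frit:
  SiO2: 66.52% × 2000 = 1330 lb
  BaO: 4.196% × 2000 = 83.92 lb
  ZrO2: 0.7356% × 2000 = 14.71 lb
  Al2O3: 14.54% × 2000 = 290.8 lb
  SrO: 12.89% × 2000 = 257.8 lb
  Na2O: 1.128% × 2000 = 22.56 lb
Verifying the oxide balance given the weights on record, versus the basis set out (target by target, the sums agree once rounding is allowed for):
  SiO2: 21.92·0.3279 + 199.6·0.6762 + 1194·0.9950 = 1330 lb (target 1330 lb)
  BaO: 108.2·0.7755 = 83.91 lb (target 83.92 lb)
  ZrO2: 21.92·0.6711 = 14.71 lb (target 14.71 lb)
  Al2O3: 199.6·0.1978 + 379.4·0.6530 + 1194·0.003000 = 290.8 lb (target 290.8 lb)
  SrO: 365.5·0.7053 = 257.8 lb (target 257.8 lb)
  Na2O: 199.6·0.1130 = 22.55 lb (target 22.56 lb)
Glass-mass closure: total batch − LOI = 2000 lb (oxide target masses add up to 2000 lb; basis as stated: 2000 lb — deltas are rounding alone).
Summing the batch: Σ batch = 2269 lb; LOI removed, Σ of batch·LOI: 268.7 lb; yield = glass ÷ total batch = 88.16%.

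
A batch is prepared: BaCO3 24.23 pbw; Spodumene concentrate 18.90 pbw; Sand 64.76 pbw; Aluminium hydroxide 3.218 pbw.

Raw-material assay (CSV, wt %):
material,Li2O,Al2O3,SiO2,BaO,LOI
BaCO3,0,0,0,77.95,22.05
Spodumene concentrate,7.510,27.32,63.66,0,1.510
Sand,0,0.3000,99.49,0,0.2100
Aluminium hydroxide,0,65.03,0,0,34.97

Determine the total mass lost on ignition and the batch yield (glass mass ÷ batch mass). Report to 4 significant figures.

Working values are displayed with 4-significant-figure rounding in the printout — all arithmetic holds full precision from start to finish; every reported result carries a single rounding; all derived quantities are rebuilt using the weight values on 104.2 pbw of glass in exact precision (yield, totals, ignition loss, four oxide percentages, glass mass) as quoted within problem or answer.
Loss on ignition, line by line:
  BaCO3: 24.23 × 0.2205 = 5.343 pbw
  Spodumene concentrate: 18.90 × 0.01510 = 0.2854 pbw
  Sand: 64.76 × 0.002100 = 0.1360 pbw
  Aluminium hydroxide: 3.218 × 0.3497 = 1.125 pbw
Total LOI = 6.889 pbw
Glass = batch − LOI = 111.1 − 6.889 = 104.2 pbw

LOI loss = 6.889 pbw; glass = 104.2 pbw; yield = 93.80%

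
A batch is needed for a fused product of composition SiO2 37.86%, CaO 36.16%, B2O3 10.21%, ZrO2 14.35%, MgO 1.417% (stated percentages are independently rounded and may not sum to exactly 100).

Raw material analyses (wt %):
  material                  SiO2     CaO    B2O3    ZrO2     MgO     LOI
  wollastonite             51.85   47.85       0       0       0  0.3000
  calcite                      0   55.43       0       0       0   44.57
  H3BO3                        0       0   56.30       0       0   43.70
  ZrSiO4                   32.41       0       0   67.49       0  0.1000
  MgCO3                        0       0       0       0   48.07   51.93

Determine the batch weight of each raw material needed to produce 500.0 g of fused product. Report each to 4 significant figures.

Batch per 500.0 g fused product:
  wollastonite: 298.6 g
  calcite: 68.38 g
  H3BO3: 90.67 g
  ZrSiO4: 106.3 g
  MgCO3: 14.74 g
Total batch = 578.7 g; LOI loss = 78.76 g; yield = 86.39%

Mid-chain values are displayed with 4-significant-digit rounding in the working. The whole derivation maintains full precision from first step to last. A single rounding finalizes each reported value. Derived quantities (net glass mass, five oxide percentages, totals, yield, LOI) are recomputed starting from the weights for 500.0 g of glass in full float precision as set out in problem or answer.
Oxide-by-oxide targets in 500.0 g fused product:
  SiO2: 37.86% × 500.0 = 189.3 g
  CaO: 36.16% × 500.0 = 180.8 g
  B2O3: 10.21% × 500.0 = 51.05 g
  ZrO2: 14.35% × 500.0 = 71.75 g
  MgO: 1.417% × 500.0 = 7.085 g
Checking each oxide sum working from each reported weight, for the quoted basis mass (oxide sums agree with the targets modulo rounding of the values):
  SiO2: 298.6·0.5185 + 106.3·0.3241 = 189.3 g (target 189.3 g)
  CaO: 298.6·0.4785 + 68.38·0.5543 = 180.8 g (target 180.8 g)
  B2O3: 90.67·0.5630 = 51.05 g (target 51.05 g)
  ZrO2: 106.3·0.6749 = 71.74 g (target 71.75 g)
  MgO: 14.74·0.4807 = 7.086 g (target 7.085 g)
Consistency of the glass mass: net batch after ignition = 499.9 g (per-oxide target masses sum to 500.0 g; basis as stated: 500.0 g — deltas are rounding alone).
Total batch = Σ batch = 578.7 g; ignition loss, Σ(batch × LOI) = 78.76 g; yield = glass ÷ total batch = 86.39%.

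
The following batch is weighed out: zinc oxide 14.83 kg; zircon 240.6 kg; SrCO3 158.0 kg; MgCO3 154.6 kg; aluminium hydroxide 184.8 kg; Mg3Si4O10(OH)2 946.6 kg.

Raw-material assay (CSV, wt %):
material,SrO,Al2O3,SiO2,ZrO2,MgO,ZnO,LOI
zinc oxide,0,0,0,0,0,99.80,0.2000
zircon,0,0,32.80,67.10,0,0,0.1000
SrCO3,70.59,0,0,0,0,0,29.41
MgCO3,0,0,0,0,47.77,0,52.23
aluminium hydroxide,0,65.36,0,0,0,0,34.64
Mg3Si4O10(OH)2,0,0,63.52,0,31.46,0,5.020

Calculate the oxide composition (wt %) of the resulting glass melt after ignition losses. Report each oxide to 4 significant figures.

Glass mass = 1460 kg (batch 1699 − LOI 239.0).
Composition: SrO 7.637%, Al2O3 8.271%, SiO2 46.58%, ZrO2 11.05%, MgO 25.45%, ZnO 1.013%

Intermediates appear, rounded to four significant figures, on the page. All internal work runs at full float precision at all times — each reported value takes exactly one rounding — the derived quantities are re-derived using the weight values for 1460 kg of glass at full precision (the totals, yield, six oxide percentages, LOI, net glass mass) as set out in the problem or the answer.
Per-oxide mass from batch:
  SrO: 158.0·0.7059 = 111.5 kg
  Al2O3: 184.8·0.6536 = 120.8 kg
  SiO2: 240.6·0.3280 + 946.6·0.6352 = 680.2 kg
  ZrO2: 240.6·0.6710 = 161.4 kg
  MgO: 154.6·0.4777 + 946.6·0.3146 = 371.7 kg
  ZnO: 14.83·0.9980 = 14.80 kg
LOI: 14.83·0.002000 + 240.6·0.001000 + 158.0·0.2941 + 154.6·0.5223 + 184.8·0.3464 + 946.6·0.05020 = 239.0 kg
Resulting glass, batch − LOI: 1699 − 239.0 = 1460 kg (equal to the oxide-mass sum)
oxide / glass × 100 gives the wt %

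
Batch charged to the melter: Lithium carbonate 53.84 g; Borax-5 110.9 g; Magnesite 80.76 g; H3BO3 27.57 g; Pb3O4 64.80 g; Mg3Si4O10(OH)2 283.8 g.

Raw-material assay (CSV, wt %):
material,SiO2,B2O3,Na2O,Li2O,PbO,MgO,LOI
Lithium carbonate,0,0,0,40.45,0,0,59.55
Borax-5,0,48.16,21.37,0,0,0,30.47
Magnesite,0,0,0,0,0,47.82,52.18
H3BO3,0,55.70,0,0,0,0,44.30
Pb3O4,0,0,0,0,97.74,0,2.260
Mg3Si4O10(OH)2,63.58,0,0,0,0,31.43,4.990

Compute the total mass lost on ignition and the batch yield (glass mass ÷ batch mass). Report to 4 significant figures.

LOI loss = 135.8 g; glass = 485.8 g; yield = 78.15%

Intermediates appear, with 4-significant-figure rounding, in the printout. The whole derivation carries full precision through every step — exactly one rounding is applied to every reported figure; derived quantities (six oxide percentages, net glass mass, yield, ignition loss, totals) are re-derived at exact precision starting from the weights for 485.8 g of glass, as set out in the problem or answer text.
Ignition loss by material:
  Lithium carbonate: 53.84 × 0.5955 = 32.06 g
  Borax-5: 110.9 × 0.3047 = 33.79 g
  Magnesite: 80.76 × 0.5218 = 42.14 g
  H3BO3: 27.57 × 0.4430 = 12.21 g
  Pb3O4: 64.80 × 0.02260 = 1.464 g
  Mg3Si4O10(OH)2: 283.8 × 0.04990 = 14.16 g
Total LOI = 135.8 g
Glass = batch − LOI = 621.7 − 135.8 = 485.8 g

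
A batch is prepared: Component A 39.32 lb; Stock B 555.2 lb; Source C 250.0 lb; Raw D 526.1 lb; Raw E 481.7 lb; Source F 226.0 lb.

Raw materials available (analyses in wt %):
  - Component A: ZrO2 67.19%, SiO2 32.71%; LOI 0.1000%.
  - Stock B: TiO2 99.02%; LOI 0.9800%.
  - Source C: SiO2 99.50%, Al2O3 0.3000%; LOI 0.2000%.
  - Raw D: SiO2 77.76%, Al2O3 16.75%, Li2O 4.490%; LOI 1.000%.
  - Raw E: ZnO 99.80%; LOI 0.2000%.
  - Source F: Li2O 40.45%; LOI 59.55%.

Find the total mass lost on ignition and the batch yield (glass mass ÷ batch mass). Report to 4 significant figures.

Intermediates are shown, with 4-significant-figure rounding, between the steps; the working math carries exact precision at each step; each reported number is rounded exactly once — derived quantities, including ignition loss, the six compositions, yield, glass mass, the totals, are re-derived starting from the weights on 1932 lb of glass in exact precision precisely as stated by the question or the answer.
Loss on ignition, line by line:
  Component A: 39.32 × 0.001000 = 0.03932 lb
  Stock B: 555.2 × 0.009800 = 5.441 lb
  Source C: 250.0 × 0.002000 = 0.5000 lb
  Raw D: 526.1 × 0.01000 = 5.261 lb
  Raw E: 481.7 × 0.002000 = 0.9634 lb
  Source F: 226.0 × 0.5955 = 134.6 lb
Total LOI = 146.8 lb
Glass = batch − LOI = 2078 − 146.8 = 1932 lb

LOI loss = 146.8 lb; glass = 1932 lb; yield = 92.94%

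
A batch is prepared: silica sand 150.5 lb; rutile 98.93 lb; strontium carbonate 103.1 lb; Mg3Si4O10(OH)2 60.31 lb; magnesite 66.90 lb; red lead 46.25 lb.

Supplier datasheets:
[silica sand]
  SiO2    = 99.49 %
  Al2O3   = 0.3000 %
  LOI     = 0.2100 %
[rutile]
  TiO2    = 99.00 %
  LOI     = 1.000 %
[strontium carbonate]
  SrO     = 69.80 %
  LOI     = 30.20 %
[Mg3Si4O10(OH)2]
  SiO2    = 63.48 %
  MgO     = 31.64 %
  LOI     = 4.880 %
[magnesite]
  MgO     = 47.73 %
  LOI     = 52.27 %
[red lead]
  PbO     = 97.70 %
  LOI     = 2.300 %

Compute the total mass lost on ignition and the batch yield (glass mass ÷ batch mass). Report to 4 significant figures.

LOI loss = 71.42 lb; glass = 454.6 lb; yield = 86.42%

In-progress results are shown, rounded to 4 significant figures, at each printed step; full float precision is carried at all times. Every reported value sees exactly one rounding; all derived quantities (yield, ignition loss, totals, glass mass, six oxide percentages) are recomputed using the weight values per 454.6 lb of glass in full precision, as they appear in the problem or the answer.
Ignition loss by material:
  silica sand: 150.5 × 0.002100 = 0.3160 lb
  rutile: 98.93 × 0.01000 = 0.9893 lb
  strontium carbonate: 103.1 × 0.3020 = 31.14 lb
  Mg3Si4O10(OH)2: 60.31 × 0.04880 = 2.943 lb
  magnesite: 66.90 × 0.5227 = 34.97 lb
  red lead: 46.25 × 0.02300 = 1.064 lb
Total LOI = 71.42 lb
Glass = batch − LOI = 526.0 − 71.42 = 454.6 lb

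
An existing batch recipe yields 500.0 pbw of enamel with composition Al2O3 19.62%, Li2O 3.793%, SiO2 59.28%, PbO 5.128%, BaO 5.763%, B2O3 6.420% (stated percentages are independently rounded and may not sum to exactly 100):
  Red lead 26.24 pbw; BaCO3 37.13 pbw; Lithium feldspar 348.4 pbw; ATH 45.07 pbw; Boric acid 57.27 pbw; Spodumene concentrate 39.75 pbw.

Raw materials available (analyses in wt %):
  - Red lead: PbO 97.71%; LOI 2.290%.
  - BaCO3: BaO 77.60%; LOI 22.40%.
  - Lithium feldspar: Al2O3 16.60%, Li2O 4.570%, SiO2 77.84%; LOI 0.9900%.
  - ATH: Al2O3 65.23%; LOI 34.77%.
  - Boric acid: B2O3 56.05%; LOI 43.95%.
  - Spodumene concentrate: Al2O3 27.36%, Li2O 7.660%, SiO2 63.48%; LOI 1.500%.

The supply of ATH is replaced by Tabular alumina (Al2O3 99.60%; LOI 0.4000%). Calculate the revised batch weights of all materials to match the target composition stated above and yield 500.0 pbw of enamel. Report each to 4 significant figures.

Revised batch per 500.0 pbw enamel:
  Red lead: 26.24 pbw
  BaCO3: 37.13 pbw
  Lithium feldspar: 348.4 pbw
  Tabular alumina: 29.51 pbw
  Boric acid: 57.27 pbw
  Spodumene concentrate: 39.75 pbw
Total batch = 538.3 pbw; LOI loss = 38.25 pbw

In-progress results are shown (rounded to four significant figures) when written out — all internal work carries exact precision in all steps; a single rounding yields every reported number; derived quantities are computed using the weight values at 500.0 pbw of glass at full float precision (the yield, LOI, glass mass, six oxide percentages, totals) as written in the problem or the answer.
Oxide mass targets, per 500.0 pbw enamel:
  Al2O3: 19.62% × 500.0 = 98.10 pbw
  Li2O: 3.793% × 500.0 = 18.96 pbw
  SiO2: 59.28% × 500.0 = 296.4 pbw
  PbO: 5.128% × 500.0 = 25.64 pbw
  BaO: 5.763% × 500.0 = 28.82 pbw
  B2O3: 6.420% × 500.0 = 32.10 pbw
Balance tally, oxide-wise, given the weights on record, versus the basis set out (every target is met by its sum up to rounding of the answer):
  Al2O3: 348.4·0.1660 + 29.51·0.9960 + 39.75·0.2736 = 98.10 pbw (target 98.10 pbw)
  Li2O: 348.4·0.04570 + 39.75·0.07660 = 18.97 pbw (target 18.96 pbw)
  SiO2: 348.4·0.7784 + 39.75·0.6348 = 296.4 pbw (target 296.4 pbw)
  PbO: 26.24·0.9771 = 25.64 pbw (target 25.64 pbw)
  BaO: 37.13·0.7760 = 28.81 pbw (target 28.82 pbw)
  B2O3: 57.27·0.5605 = 32.10 pbw (target 32.10 pbw)
Glass-mass closure: Σ batch − LOI loss = 500.0 pbw (the Σ of target masses is 500.0 pbw; with the basis standing at 500.0 pbw — any gap is answer rounding).
Summing the batch: Σ batch = 538.3 pbw; ignition loss, Σ(batch × LOI) = 38.25 pbw; yield: glass divided by total = 92.89%.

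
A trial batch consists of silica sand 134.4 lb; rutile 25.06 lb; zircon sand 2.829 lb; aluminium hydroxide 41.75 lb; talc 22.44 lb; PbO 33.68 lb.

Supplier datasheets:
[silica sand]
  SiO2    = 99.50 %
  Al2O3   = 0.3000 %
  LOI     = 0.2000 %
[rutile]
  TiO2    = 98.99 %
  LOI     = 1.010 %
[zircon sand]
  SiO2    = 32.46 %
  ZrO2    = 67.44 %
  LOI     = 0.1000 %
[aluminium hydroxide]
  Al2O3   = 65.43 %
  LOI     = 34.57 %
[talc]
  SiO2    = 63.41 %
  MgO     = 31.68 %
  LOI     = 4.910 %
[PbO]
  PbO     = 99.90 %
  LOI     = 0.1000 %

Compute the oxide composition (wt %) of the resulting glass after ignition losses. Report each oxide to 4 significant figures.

Glass mass = 244.1 lb (batch 260.2 − LOI 16.09).
Composition: TiO2 10.16%, SiO2 61.00%, Al2O3 11.36%, PbO 13.79%, MgO 2.913%, ZrO2 0.7817%

Every computation carries full precision from start to finish — the intermediate values are displayed (rounded to 4 significant figures) as written; each reported figure is rounded just once. All derived quantities are computed at exact precision (LOI, yield, net glass mass, totals, six oxide percentages) from the weighed amounts at 244.1 lb of glass as written in the question or the answer.
What the batch supplies per oxide:
  TiO2: 25.06·0.9899 = 24.81 lb
  SiO2: 134.4·0.9950 + 2.829·0.3246 + 22.44·0.6341 = 148.9 lb
  Al2O3: 134.4·0.003000 + 41.75·0.6543 = 27.72 lb
  PbO: 33.68·0.9990 = 33.65 lb
  MgO: 22.44·0.3168 = 7.109 lb
  ZrO2: 2.829·0.6744 = 1.908 lb
LOI: 134.4·0.002000 + 25.06·0.01010 + 2.829·0.001000 + 41.75·0.3457 + 22.44·0.04910 + 33.68·0.001000 = 16.09 lb
Glass = total batch minus LOI = 260.2 − 16.09 = 244.1 lb (consistent with Σ oxide mass)
wt %: oxide over glass, times 100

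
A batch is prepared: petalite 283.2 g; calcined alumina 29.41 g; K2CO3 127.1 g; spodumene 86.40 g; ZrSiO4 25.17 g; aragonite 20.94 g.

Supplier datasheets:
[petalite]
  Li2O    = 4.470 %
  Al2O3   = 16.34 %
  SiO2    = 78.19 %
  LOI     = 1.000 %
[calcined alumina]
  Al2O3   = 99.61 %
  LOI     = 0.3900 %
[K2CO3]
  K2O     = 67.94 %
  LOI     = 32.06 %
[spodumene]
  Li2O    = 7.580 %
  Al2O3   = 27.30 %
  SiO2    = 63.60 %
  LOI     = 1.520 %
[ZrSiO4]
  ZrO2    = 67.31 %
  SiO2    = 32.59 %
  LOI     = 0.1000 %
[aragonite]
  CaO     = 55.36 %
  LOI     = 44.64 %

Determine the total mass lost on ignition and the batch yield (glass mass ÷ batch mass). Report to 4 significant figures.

The intermediate values are printed, rounded to four significant digits, between the steps — each numeric step keeps full float precision in every operation. Each reported figure carries a single rounding; all derived quantities (yield, the totals, net glass mass, ignition loss, six oxide percentages) are rebuilt using the weight values per 517.8 g of glass in exact precision, precisely as stated by the question or the answer.
Material-by-material LOI:
  petalite: 283.2 × 0.01000 = 2.832 g
  calcined alumina: 29.41 × 0.003900 = 0.1147 g
  K2CO3: 127.1 × 0.3206 = 40.75 g
  spodumene: 86.40 × 0.01520 = 1.313 g
  ZrSiO4: 25.17 × 0.001000 = 0.02517 g
  aragonite: 20.94 × 0.4464 = 9.348 g
Total LOI = 54.38 g
Glass = batch − LOI = 572.2 − 54.38 = 517.8 g

LOI loss = 54.38 g; glass = 517.8 g; yield = 90.50%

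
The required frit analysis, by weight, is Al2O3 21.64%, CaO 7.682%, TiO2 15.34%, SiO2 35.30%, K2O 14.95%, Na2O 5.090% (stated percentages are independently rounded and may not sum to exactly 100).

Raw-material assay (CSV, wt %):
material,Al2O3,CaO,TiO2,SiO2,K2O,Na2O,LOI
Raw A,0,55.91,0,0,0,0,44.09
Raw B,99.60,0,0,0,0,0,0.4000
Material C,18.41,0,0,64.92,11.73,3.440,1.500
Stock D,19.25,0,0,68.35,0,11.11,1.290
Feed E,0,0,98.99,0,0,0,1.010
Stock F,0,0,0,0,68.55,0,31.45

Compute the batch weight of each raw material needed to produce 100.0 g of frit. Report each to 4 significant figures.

Mid-chain values are shown rounded to 4 significant figures in the working; all arithmetic runs at exact precision all the way through. Every reported figure carries a single rounding. Derived quantities are rebuilt using the weight values on 100.0 g of glass at exact precision (LOI, the six compositions, the yield, glass mass, totals) exactly as shown in question or answer.
Oxide mass targets, per 100.0 g frit:
  Al2O3: 21.64% × 100.0 = 21.64 g
  CaO: 7.682% × 100.0 = 7.682 g
  TiO2: 15.34% × 100.0 = 15.34 g
  SiO2: 35.30% × 100.0 = 35.30 g
  K2O: 14.95% × 100.0 = 14.95 g
  Na2O: 5.090% × 100.0 = 5.090 g
Sums-versus-targets review on the weights just shown, relative to the basis at hand (sums match the target masses within answer rounding):
  Al2O3: 11.73·0.9960 + 9.109·0.1841 + 42.99·0.1925 = 21.64 g (target 21.64 g)
  CaO: 13.74·0.5591 = 7.682 g (target 7.682 g)
  TiO2: 15.50·0.9899 = 15.34 g (target 15.34 g)
  SiO2: 9.109·0.6492 + 42.99·0.6835 = 35.30 g (target 35.30 g)
  K2O: 9.109·0.1173 + 20.25·0.6855 = 14.95 g (target 14.95 g)
  Na2O: 9.109·0.03440 + 42.99·0.1111 = 5.090 g (target 5.090 g)
Consistency of the glass mass: net batch after ignition = 100.0 g (the targets, summed, come to 100.0 g; basis as stated: 100.0 g — deltas are rounding alone).
Total batch = Σ batch = 113.3 g; LOI loss = Σ batch·LOI = 13.32 g; yield = glass ÷ total batch = 88.24%.

Batch per 100.0 g frit:
  Raw A: 13.74 g
  Raw B: 11.73 g
  Material C: 9.109 g
  Stock D: 42.99 g
  Feed E: 15.50 g
  Stock F: 20.25 g
Total batch = 113.3 g; LOI loss = 13.32 g; yield = 88.24%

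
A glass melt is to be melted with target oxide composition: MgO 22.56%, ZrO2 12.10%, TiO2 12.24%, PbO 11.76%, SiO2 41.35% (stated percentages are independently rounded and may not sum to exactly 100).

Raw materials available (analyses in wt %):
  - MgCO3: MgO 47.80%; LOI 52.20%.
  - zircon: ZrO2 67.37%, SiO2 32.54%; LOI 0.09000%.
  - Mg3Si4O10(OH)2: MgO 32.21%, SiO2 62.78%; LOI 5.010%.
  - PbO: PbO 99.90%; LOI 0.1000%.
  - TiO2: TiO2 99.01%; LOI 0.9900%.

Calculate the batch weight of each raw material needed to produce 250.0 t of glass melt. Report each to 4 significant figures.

The working math holds exact precision at every stage — in-progress results appear rounded to 4 significant digits at each printed step. Each reported value sees exactly one rounding. The derived quantities, including LOI, the totals, yield, five oxide percentages, net glass mass, are rebuilt from the batch weights per 250.0 t of glass in full precision, as set out in problem or answer.
Target oxide masses per 250.0 t glass melt:
  MgO: 22.56% × 250.0 = 56.40 t
  ZrO2: 12.10% × 250.0 = 30.25 t
  TiO2: 12.24% × 250.0 = 30.60 t
  PbO: 11.76% × 250.0 = 29.40 t
  SiO2: 41.35% × 250.0 = 103.4 t
Mass-balance tally per oxide per the reported batch figures, under the basis named above (oxide sums agree with the targets within answer rounding):
  MgO: 22.72·0.4780 + 141.4·0.3221 = 56.41 t (target 56.40 t)
  ZrO2: 44.90·0.6737 = 30.25 t (target 30.25 t)
  TiO2: 30.91·0.9901 = 30.60 t (target 30.60 t)
  PbO: 29.43·0.9990 = 29.40 t (target 29.40 t)
  SiO2: 44.90·0.3254 + 141.4·0.6278 = 103.4 t (target 103.4 t)
Consistency of the glass mass: whole batch net of LOI = 250.0 t (summing oxide targets gives 250.0 t; with the basis standing at 250.0 t — deltas are rounding alone).
Batch grand total — Σ batch = 269.4 t; Σ batch·LOI gives LOI loss = 19.32 t; as yield: glass ÷ batch → 92.83%.

Batch per 250.0 t glass melt:
  MgCO3: 22.72 t
  zircon: 44.90 t
  Mg3Si4O10(OH)2: 141.4 t
  PbO: 29.43 t
  TiO2: 30.91 t
Total batch = 269.4 t; LOI loss = 19.32 t; yield = 92.83%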